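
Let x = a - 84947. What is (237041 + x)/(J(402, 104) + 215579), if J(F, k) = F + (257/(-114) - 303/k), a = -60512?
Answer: 542898096/1280304733 ≈ 0.42404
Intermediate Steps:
J(F, k) = -257/114 + F - 303/k (J(F, k) = F + (257*(-1/114) - 303/k) = F + (-257/114 - 303/k) = -257/114 + F - 303/k)
x = -145459 (x = -60512 - 84947 = -145459)
(237041 + x)/(J(402, 104) + 215579) = (237041 - 145459)/((-257/114 + 402 - 303/104) + 215579) = 91582/((-257/114 + 402 - 303*1/104) + 215579) = 91582/((-257/114 + 402 - 303/104) + 215579) = 91582/(2352421/5928 + 215579) = 91582/(1280304733/5928) = 91582*(5928/1280304733) = 542898096/1280304733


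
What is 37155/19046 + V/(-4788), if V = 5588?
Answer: 17867273/22798062 ≈ 0.78372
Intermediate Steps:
37155/19046 + V/(-4788) = 37155/19046 + 5588/(-4788) = 37155*(1/19046) + 5588*(-1/4788) = 37155/19046 - 1397/1197 = 17867273/22798062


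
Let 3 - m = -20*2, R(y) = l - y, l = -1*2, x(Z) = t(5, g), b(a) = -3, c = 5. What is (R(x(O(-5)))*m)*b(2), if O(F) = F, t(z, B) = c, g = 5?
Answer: 903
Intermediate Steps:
t(z, B) = 5
x(Z) = 5
l = -2
R(y) = -2 - y
m = 43 (m = 3 - (-20)*2 = 3 - 1*(-40) = 3 + 40 = 43)
(R(x(O(-5)))*m)*b(2) = ((-2 - 1*5)*43)*(-3) = ((-2 - 5)*43)*(-3) = -7*43*(-3) = -301*(-3) = 903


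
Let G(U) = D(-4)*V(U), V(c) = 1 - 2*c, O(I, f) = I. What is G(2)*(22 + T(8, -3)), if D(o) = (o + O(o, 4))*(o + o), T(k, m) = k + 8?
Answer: -7296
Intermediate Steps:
T(k, m) = 8 + k
D(o) = 4*o² (D(o) = (o + o)*(o + o) = (2*o)*(2*o) = 4*o²)
G(U) = 64 - 128*U (G(U) = (4*(-4)²)*(1 - 2*U) = (4*16)*(1 - 2*U) = 64*(1 - 2*U) = 64 - 128*U)
G(2)*(22 + T(8, -3)) = (64 - 128*2)*(22 + (8 + 8)) = (64 - 256)*(22 + 16) = -192*38 = -7296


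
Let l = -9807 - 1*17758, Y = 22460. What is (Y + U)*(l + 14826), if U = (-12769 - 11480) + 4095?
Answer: -29376134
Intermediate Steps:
U = -20154 (U = -24249 + 4095 = -20154)
l = -27565 (l = -9807 - 17758 = -27565)
(Y + U)*(l + 14826) = (22460 - 20154)*(-27565 + 14826) = 2306*(-12739) = -29376134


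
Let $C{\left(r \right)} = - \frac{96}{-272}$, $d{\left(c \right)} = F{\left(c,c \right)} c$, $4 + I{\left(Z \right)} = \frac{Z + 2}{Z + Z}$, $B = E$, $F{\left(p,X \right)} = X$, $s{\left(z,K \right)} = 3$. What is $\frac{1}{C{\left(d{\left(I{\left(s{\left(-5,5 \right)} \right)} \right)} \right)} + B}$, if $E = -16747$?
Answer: $- \frac{17}{284693} \approx -5.9713 \cdot 10^{-5}$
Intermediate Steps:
$B = -16747$
$I{\left(Z \right)} = -4 + \frac{2 + Z}{2 Z}$ ($I{\left(Z \right)} = -4 + \frac{Z + 2}{Z + Z} = -4 + \frac{2 + Z}{2 Z}$)
$d{\left(c \right)} = c^{2}$ ($d{\left(c \right)} = c c = c^{2}$)
$C{\left(r \right)} = \frac{6}{17}$ ($C{\left(r \right)} = \left(-96\right) \left(- \frac{1}{272}\right) = \frac{6}{17}$)
$\frac{1}{C{\left(d{\left(I{\left(s{\left(-5,5 \right)} \right)} \right)} \right)} + B} = \frac{1}{\frac{6}{17} - 16747} = \frac{1}{- \frac{284693}{17}} = - \frac{17}{284693}$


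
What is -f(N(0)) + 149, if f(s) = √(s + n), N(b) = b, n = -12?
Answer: 149 - 2*I*√3 ≈ 149.0 - 3.4641*I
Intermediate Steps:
f(s) = √(-12 + s) (f(s) = √(s - 12) = √(-12 + s))
-f(N(0)) + 149 = -√(-12 + 0) + 149 = -√(-12) + 149 = -2*I*√3 + 149 = 149 - 2*I*√3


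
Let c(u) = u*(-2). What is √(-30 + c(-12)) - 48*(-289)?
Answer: 13872 + I*√6 ≈ 13872.0 + 2.4495*I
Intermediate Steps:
c(u) = -2*u
√(-30 + c(-12)) - 48*(-289) = √(-30 - 2*(-12)) - 48*(-289) = √(-30 + 24) + 13872 = √(-6) + 13872 = I*√6 + 13872 = 13872 + I*√6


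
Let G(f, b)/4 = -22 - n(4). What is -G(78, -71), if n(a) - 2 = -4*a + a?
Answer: 48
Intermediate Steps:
n(a) = 2 - 3*a (n(a) = 2 + (-4*a + a) = 2 - 3*a)
G(f, b) = -48 (G(f, b) = 4*(-22 - (2 - 3*4)) = 4*(-22 - (2 - 12)) = 4*(-22 - 1*(-10)) = 4*(-22 + 10) = 4*(-12) = -48)
-G(78, -71) = -1*(-48) = 48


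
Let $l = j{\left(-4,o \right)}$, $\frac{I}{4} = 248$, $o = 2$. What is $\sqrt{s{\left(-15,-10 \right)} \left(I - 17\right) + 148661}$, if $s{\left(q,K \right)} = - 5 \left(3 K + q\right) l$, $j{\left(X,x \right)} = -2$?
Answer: $i \sqrt{290089} \approx 538.6 i$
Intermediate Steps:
$I = 992$ ($I = 4 \cdot 248 = 992$)
$l = -2$
$s{\left(q,K \right)} = 10 q + 30 K$ ($s{\left(q,K \right)} = - 5 \left(3 K + q\right) \left(-2\right) = - 5 \left(q + 3 K\right) \left(-2\right) = \left(- 15 K - 5 q\right) \left(-2\right) = 10 q + 30 K$)
$\sqrt{s{\left(-15,-10 \right)} \left(I - 17\right) + 148661} = \sqrt{\left(10 \left(-15\right) + 30 \left(-10\right)\right) \left(992 - 17\right) + 148661} = \sqrt{\left(-150 - 300\right) 975 + 148661} = \sqrt{\left(-450\right) 975 + 148661} = \sqrt{-438750 + 148661} = \sqrt{-290089} = i \sqrt{290089}$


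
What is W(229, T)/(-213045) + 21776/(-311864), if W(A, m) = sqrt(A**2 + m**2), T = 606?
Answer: -2722/38983 - sqrt(419677)/213045 ≈ -0.072866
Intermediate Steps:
W(229, T)/(-213045) + 21776/(-311864) = sqrt(229**2 + 606**2)/(-213045) + 21776/(-311864) = sqrt(52441 + 367236)*(-1/213045) + 21776*(-1/311864) = sqrt(419677)*(-1/213045) - 2722/38983 = -sqrt(419677)/213045 - 2722/38983 = -2722/38983 - sqrt(419677)/213045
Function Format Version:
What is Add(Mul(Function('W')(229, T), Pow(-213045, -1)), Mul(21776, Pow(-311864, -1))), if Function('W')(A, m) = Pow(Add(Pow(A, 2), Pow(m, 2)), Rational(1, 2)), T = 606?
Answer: Add(Rational(-2722, 38983), Mul(Rational(-1, 213045), Pow(419677, Rational(1, 2)))) ≈ -0.072866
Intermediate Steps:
Add(Mul(Function('W')(229, T), Pow(-213045, -1)), Mul(21776, Pow(-311864, -1))) = Add(Mul(Pow(Add(Pow(229, 2), Pow(606, 2)), Rational(1, 2)), Pow(-213045, -1)), Mul(21776, Pow(-311864, -1))) = Add(Mul(Pow(Add(52441, 367236), Rational(1, 2)), Rational(-1, 213045)), Mul(21776, Rational(-1, 311864))) = Add(Mul(Pow(419677, Rational(1, 2)), Rational(-1, 213045)), Rational(-2722, 38983)) = Add(Mul(Rational(-1, 213045), Pow(419677, Rational(1, 2))), Rational(-2722, 38983)) = Add(Rational(-2722, 38983), Mul(Rational(-1, 213045), Pow(419677, Rational(1, 2))))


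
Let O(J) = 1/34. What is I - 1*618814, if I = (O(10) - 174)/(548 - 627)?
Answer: -1662128489/2686 ≈ -6.1881e+5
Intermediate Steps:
O(J) = 1/34
I = 5915/2686 (I = (1/34 - 174)/(548 - 627) = -5915/34/(-79) = -5915/34*(-1/79) = 5915/2686 ≈ 2.2022)
I - 1*618814 = 5915/2686 - 1*618814 = 5915/2686 - 618814 = -1662128489/2686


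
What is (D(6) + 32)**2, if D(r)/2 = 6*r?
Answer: 10816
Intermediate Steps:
D(r) = 12*r (D(r) = 2*(6*r) = 12*r)
(D(6) + 32)**2 = (12*6 + 32)**2 = (72 + 32)**2 = 104**2 = 10816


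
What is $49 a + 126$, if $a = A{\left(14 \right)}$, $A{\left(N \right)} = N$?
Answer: $812$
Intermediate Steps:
$a = 14$
$49 a + 126 = 49 \cdot 14 + 126 = 686 + 126 = 812$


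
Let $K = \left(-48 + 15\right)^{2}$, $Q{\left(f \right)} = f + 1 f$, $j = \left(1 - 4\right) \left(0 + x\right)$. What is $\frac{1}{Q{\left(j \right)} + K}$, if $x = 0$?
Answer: $\frac{1}{1089} \approx 0.00091827$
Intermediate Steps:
$j = 0$ ($j = \left(1 - 4\right) \left(0 + 0\right) = \left(1 - 4\right) 0 = \left(-3\right) 0 = 0$)
$Q{\left(f \right)} = 2 f$ ($Q{\left(f \right)} = f + f = 2 f$)
$K = 1089$ ($K = \left(-33\right)^{2} = 1089$)
$\frac{1}{Q{\left(j \right)} + K} = \frac{1}{2 \cdot 0 + 1089} = \frac{1}{0 + 1089} = \frac{1}{1089}$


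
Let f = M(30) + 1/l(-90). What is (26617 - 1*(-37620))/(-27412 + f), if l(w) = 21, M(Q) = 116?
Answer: -1348977/573215 ≈ -2.3534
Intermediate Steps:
f = 2437/21 (f = 116 + 1/21 = 2437/21 ≈ 116.05)
(26617 - 1*(-37620))/(-27412 + f) = (26617 - 1*(-37620))/(-27412 + 2437/21) = (26617 + 37620)/(-573215/21) = 64237*(-21/573215) = -1348977/573215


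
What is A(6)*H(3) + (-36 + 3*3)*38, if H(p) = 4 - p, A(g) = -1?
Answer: -1027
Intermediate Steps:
A(6)*H(3) + (-36 + 3*3)*38 = -(4 - 1*3) + (-36 + 3*3)*38 = -(4 - 3) + (-36 + 9)*38 = -1*1 - 27*38 = -1 - 1026 = -1027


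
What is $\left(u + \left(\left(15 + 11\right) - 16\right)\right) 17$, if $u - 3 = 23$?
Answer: $612$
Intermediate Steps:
$u = 26$ ($u = 3 + 23 = 26$)
$\left(u + \left(\left(15 + 11\right) - 16\right)\right) 17 = \left(26 + \left(\left(15 + 11\right) - 16\right)\right) 17 = \left(26 + \left(26 - 16\right)\right) 17 = \left(26 + 10\right) 17 = 36 \cdot 17 = 612$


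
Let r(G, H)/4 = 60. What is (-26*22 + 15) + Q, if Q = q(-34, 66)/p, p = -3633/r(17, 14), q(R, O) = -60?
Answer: -669727/1211 ≈ -553.04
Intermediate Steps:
r(G, H) = 240 (r(G, H) = 4*60 = 240)
p = -1211/80 (p = -3633/240 = -3633*1/240 = -1211/80 ≈ -15.137)
Q = 4800/1211 (Q = -60/(-1211/80) = -60*(-80/1211) = 4800/1211 ≈ 3.9637)
(-26*22 + 15) + Q = (-26*22 + 15) + 4800/1211 = (-572 + 15) + 4800/1211 = -557 + 4800/1211 = -669727/1211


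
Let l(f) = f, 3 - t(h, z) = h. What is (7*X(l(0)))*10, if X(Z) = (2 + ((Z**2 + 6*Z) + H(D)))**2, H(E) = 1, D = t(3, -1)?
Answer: 630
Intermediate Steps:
t(h, z) = 3 - h
D = 0 (D = 3 - 1*3 = 3 - 3 = 0)
X(Z) = (3 + Z**2 + 6*Z)**2 (X(Z) = (2 + ((Z**2 + 6*Z) + 1))**2 = (2 + (1 + Z**2 + 6*Z))**2 = (3 + Z**2 + 6*Z)**2)
(7*X(l(0)))*10 = (7*(3 + 0**2 + 6*0)**2)*10 = (7*(3 + 0 + 0)**2)*10 = (7*3**2)*10 = (7*9)*10 = 63*10 = 630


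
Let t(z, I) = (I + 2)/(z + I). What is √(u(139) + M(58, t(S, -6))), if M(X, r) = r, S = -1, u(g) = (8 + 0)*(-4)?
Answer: 2*I*√385/7 ≈ 5.6061*I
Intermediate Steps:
u(g) = -32 (u(g) = 8*(-4) = -32)
t(z, I) = (2 + I)/(I + z)
√(u(139) + M(58, t(S, -6))) = √(-32 + (2 - 6)/(-6 - 1)) = √(-32 - 4/(-7)) = √(-32 - ⅐*(-4)) = √(-32 + 4/7) = √(-220/7) = 2*I*√385/7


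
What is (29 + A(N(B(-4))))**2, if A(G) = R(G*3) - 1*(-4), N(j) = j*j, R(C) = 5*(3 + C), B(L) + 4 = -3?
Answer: 613089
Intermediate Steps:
B(L) = -7 (B(L) = -4 - 3 = -7)
R(C) = 15 + 5*C
N(j) = j**2
A(G) = 19 + 15*G (A(G) = (15 + 5*(G*3)) - 1*(-4) = (15 + 5*(3*G)) + 4 = (15 + 15*G) + 4 = 19 + 15*G)
(29 + A(N(B(-4))))**2 = (29 + (19 + 15*(-7)**2))**2 = (29 + (19 + 15*49))**2 = (29 + (19 + 735))**2 = (29 + 754)**2 = 783**2 = 613089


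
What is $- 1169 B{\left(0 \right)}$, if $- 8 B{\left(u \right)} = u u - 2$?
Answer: $- \frac{1169}{4} \approx -292.25$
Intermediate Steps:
$B{\left(u \right)} = \frac{1}{4} - \frac{u^{2}}{8}$ ($B{\left(u \right)} = - \frac{u u - 2}{8} = - \frac{u^{2} - 2}{8} = - \frac{-2 + u^{2}}{8} = \frac{1}{4} - \frac{u^{2}}{8}$)
$- 1169 B{\left(0 \right)} = - 1169 \left(\frac{1}{4} - \frac{0^{2}}{8}\right) = - 1169 \left(\frac{1}{4} - 0\right) = - 1169 \left(\frac{1}{4} + 0\right) = \left(-1169\right) \frac{1}{4} = - \frac{1169}{4}$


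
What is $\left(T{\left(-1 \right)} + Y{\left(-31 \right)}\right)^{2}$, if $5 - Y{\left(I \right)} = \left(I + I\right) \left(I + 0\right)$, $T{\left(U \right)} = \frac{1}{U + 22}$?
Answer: $\frac{1620545536}{441} \approx 3.6747 \cdot 10^{6}$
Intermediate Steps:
$T{\left(U \right)} = \frac{1}{22 + U}$
$Y{\left(I \right)} = 5 - 2 I^{2}$ ($Y{\left(I \right)} = 5 - \left(I + I\right) \left(I + 0\right) = 5 - 2 I I = 5 - 2 I^{2}$)
$\left(T{\left(-1 \right)} + Y{\left(-31 \right)}\right)^{2} = \left(\frac{1}{22 - 1} + \left(5 - 2 \left(-31\right)^{2}\right)\right)^{2} = \left(\frac{1}{21} + \left(5 - 1922\right)\right)^{2} = \left(\frac{1}{21} - 1917\right)^{2} = \left(- \frac{40256}{21}\right)^{2} = \frac{1620545536}{441}$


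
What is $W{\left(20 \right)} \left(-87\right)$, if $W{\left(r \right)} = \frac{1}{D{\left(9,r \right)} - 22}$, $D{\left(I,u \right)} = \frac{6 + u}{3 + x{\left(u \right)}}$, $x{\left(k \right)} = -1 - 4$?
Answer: $\frac{87}{35} \approx 2.4857$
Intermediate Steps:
$x{\left(k \right)} = -5$ ($x{\left(k \right)} = -1 - 4 = -5$)
$D{\left(I,u \right)} = -3 - \frac{u}{2}$ ($D{\left(I,u \right)} = \frac{6 + u}{3 - 5} = \frac{6 + u}{-2} = \left(6 + u\right) \left(- \frac{1}{2}\right) = -3 - \frac{u}{2}$)
$W{\left(r \right)} = \frac{1}{-25 - \frac{r}{2}}$ ($W{\left(r \right)} = \frac{1}{\left(-3 - \frac{r}{2}\right) - 22} = \frac{1}{-25 - \frac{r}{2}}$)
$W{\left(20 \right)} \left(-87\right) = \frac{2}{-50 - 20} \left(-87\right) = \frac{2}{-70} \left(-87\right) = 2 \left(- \frac{1}{70}\right) \left(-87\right) = \left(- \frac{1}{35}\right) \left(-87\right) = \frac{87}{35}$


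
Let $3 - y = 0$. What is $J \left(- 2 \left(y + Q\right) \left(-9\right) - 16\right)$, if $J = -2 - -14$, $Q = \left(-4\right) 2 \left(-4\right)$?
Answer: $7368$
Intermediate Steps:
$y = 3$ ($y = 3 - 0 = 3 + 0 = 3$)
$Q = 32$ ($Q = \left(-8\right) \left(-4\right) = 32$)
$J = 12$ ($J = -2 + 14 = 12$)
$J \left(- 2 \left(y + Q\right) \left(-9\right) - 16\right) = 12 \left(- 2 \left(3 + 32\right) \left(-9\right) - 16\right) = 12 \left(\left(-2\right) 35 \left(-9\right) - 16\right) = 12 \left(\left(-70\right) \left(-9\right) - 16\right) = 12 \left(630 - 16\right) = 12 \cdot 614 = 7368$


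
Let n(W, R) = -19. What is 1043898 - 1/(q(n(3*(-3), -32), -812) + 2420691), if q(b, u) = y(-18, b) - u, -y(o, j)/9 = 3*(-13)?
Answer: 2528168546891/2421854 ≈ 1.0439e+6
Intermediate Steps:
y(o, j) = 351 (y(o, j) = -27*(-13) = -9*(-39) = 351)
q(b, u) = 351 - u
1043898 - 1/(q(n(3*(-3), -32), -812) + 2420691) = 1043898 - 1/((351 - 1*(-812)) + 2420691) = 1043898 - 1/((351 + 812) + 2420691) = 1043898 - 1/(1163 + 2420691) = 1043898 - 1/2421854 = 2528168546891/2421854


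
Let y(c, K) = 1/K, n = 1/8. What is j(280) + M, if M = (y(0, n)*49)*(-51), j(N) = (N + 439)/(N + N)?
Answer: -11194801/560 ≈ -19991.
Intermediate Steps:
j(N) = (439 + N)/(2*N) (j(N) = (439 + N)/((2*N)) = (439 + N)*(1/(2*N)) = (439 + N)/(2*N))
n = ⅛ ≈ 0.12500
M = -19992 (M = (49/(⅛))*(-51) = (8*49)*(-51) = 392*(-51) = -19992)
j(280) + M = (½)*(439 + 280)/280 - 19992 = (½)*(1/280)*719 - 19992 = 719/560 - 19992 = -11194801/560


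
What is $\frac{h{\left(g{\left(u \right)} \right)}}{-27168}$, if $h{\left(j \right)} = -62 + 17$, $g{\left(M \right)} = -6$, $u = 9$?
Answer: $\frac{15}{9056} \approx 0.0016564$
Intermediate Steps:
$h{\left(j \right)} = -45$
$\frac{h{\left(g{\left(u \right)} \right)}}{-27168} = - \frac{45}{-27168} = \left(-45\right) \left(- \frac{1}{27168}\right) = \frac{15}{9056}$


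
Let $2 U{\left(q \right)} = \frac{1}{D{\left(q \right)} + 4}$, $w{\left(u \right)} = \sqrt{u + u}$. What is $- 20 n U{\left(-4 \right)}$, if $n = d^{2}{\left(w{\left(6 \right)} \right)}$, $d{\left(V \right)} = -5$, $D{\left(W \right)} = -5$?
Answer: $250$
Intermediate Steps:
$w{\left(u \right)} = \sqrt{2} \sqrt{u}$ ($w{\left(u \right)} = \sqrt{2 u} = \sqrt{2} \sqrt{u}$)
$U{\left(q \right)} = - \frac{1}{2}$ ($U{\left(q \right)} = \frac{1}{2 \left(-5 + 4\right)} = \frac{1}{2 \left(-1\right)} = \frac{1}{2} \left(-1\right) = - \frac{1}{2}$)
$n = 25$ ($n = \left(-5\right)^{2} = 25$)
$- 20 n U{\left(-4 \right)} = \left(-20\right) 25 \left(- \frac{1}{2}\right) = \left(-500\right) \left(- \frac{1}{2}\right) = 250$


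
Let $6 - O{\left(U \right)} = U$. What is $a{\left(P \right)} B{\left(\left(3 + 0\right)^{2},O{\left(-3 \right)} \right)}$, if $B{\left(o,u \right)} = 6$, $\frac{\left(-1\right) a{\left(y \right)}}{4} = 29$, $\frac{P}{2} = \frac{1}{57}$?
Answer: $-696$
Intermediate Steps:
$O{\left(U \right)} = 6 - U$
$P = \frac{2}{57} \approx 0.035088$
$a{\left(y \right)} = -116$ ($a{\left(y \right)} = \left(-4\right) 29 = -116$)
$a{\left(P \right)} B{\left(\left(3 + 0\right)^{2},O{\left(-3 \right)} \right)} = \left(-116\right) 6 = -696$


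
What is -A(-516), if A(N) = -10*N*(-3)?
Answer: 15480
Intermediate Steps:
A(N) = 30*N
-A(-516) = -30*(-516) = -1*(-15480) = 15480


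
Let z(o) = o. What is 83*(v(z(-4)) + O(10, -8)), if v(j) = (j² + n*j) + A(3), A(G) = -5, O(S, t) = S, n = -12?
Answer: 5727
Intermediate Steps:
v(j) = -5 + j² - 12*j (v(j) = (j² - 12*j) - 5 = -5 + j² - 12*j)
83*(v(z(-4)) + O(10, -8)) = 83*((-5 + (-4)² - 12*(-4)) + 10) = 83*((-5 + 16 + 48) + 10) = 83*(59 + 10) = 83*69 = 5727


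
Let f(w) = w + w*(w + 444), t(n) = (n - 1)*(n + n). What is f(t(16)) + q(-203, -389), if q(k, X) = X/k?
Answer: 90132389/203 ≈ 4.4400e+5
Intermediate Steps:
t(n) = 2*n*(-1 + n) (t(n) = (-1 + n)*(2*n) = 2*n*(-1 + n))
f(w) = w + w*(444 + w)
f(t(16)) + q(-203, -389) = (2*16*(-1 + 16))*(445 + 2*16*(-1 + 16)) - 389/(-203) = (2*16*15)*(445 + 2*16*15) - 389*(-1/203) = 480*(445 + 480) + 389/203 = 480*925 + 389/203 = 444000 + 389/203 = 90132389/203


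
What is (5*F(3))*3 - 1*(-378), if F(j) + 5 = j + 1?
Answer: 363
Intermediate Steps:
F(j) = -4 + j (F(j) = -5 + (j + 1) = -5 + (1 + j) = -4 + j)
(5*F(3))*3 - 1*(-378) = (5*(-4 + 3))*3 - 1*(-378) = (5*(-1))*3 + 378 = -5*3 + 378 = -15 + 378 = 363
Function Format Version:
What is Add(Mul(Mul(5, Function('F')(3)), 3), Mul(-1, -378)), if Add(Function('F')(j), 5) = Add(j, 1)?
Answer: 363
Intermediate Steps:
Function('F')(j) = Add(-4, j) (Function('F')(j) = Add(-5, Add(j, 1)) = Add(-5, Add(1, j)) = Add(-4, j))
Add(Mul(Mul(5, Function('F')(3)), 3), Mul(-1, -378)) = Add(Mul(Mul(5, Add(-4, 3)), 3), Mul(-1, -378)) = Add(Mul(Mul(5, -1), 3), 378) = Add(Mul(-5, 3), 378) = Add(-15, 378) = 363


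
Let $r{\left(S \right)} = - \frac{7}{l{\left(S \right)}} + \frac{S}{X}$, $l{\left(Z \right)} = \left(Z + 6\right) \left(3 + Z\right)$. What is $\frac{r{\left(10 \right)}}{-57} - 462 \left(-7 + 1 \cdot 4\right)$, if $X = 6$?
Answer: $\frac{49296229}{35568} \approx 1386.0$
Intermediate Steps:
$l{\left(Z \right)} = \left(3 + Z\right) \left(6 + Z\right)$ ($l{\left(Z \right)} = \left(6 + Z\right) \left(3 + Z\right) = \left(3 + Z\right) \left(6 + Z\right)$)
$r{\left(S \right)} = - \frac{7}{18 + S^{2} + 9 S} + \frac{S}{6}$
$\frac{r{\left(10 \right)}}{-57} - 462 \left(-7 + 1 \cdot 4\right) = \frac{- \frac{7}{18 + 10^{2} + 9 \cdot 10} + \frac{1}{6} \cdot 10}{-57} - 462 \left(-7 + 1 \cdot 4\right) = \left(- \frac{7}{18 + 100 + 90} + \frac{5}{3}\right) \left(- \frac{1}{57}\right) - 462 \left(-7 + 4\right) = \left(- \frac{7}{208} + \frac{5}{3}\right) \left(- \frac{1}{57}\right) - -1386 = \left(\left(-7\right) \frac{1}{208} + \frac{5}{3}\right) \left(- \frac{1}{57}\right) + 1386 = \left(- \frac{7}{208} + \frac{5}{3}\right) \left(- \frac{1}{57}\right) + 1386 = \frac{1019}{624} \left(- \frac{1}{57}\right) + 1386 = - \frac{1019}{35568} + 1386 = \frac{49296229}{35568}$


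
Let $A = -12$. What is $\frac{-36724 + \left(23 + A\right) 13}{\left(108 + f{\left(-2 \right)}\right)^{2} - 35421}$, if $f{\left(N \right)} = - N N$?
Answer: $\frac{36581}{24605} \approx 1.4867$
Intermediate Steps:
$f{\left(N \right)} = - N^{2}$
$\frac{-36724 + \left(23 + A\right) 13}{\left(108 + f{\left(-2 \right)}\right)^{2} - 35421} = \frac{-36724 + \left(23 - 12\right) 13}{\left(108 - \left(-2\right)^{2}\right)^{2} - 35421} = \frac{-36724 + 11 \cdot 13}{\left(108 - 4\right)^{2} - 35421} = \frac{-36724 + 143}{\left(108 - 4\right)^{2} - 35421} = - \frac{36581}{104^{2} - 35421} = - \frac{36581}{10816 - 35421} = - \frac{36581}{-24605} = \left(-36581\right) \left(- \frac{1}{24605}\right) = \frac{36581}{24605}$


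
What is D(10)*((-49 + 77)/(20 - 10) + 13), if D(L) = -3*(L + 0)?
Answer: -474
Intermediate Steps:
D(L) = -3*L
D(10)*((-49 + 77)/(20 - 10) + 13) = (-3*10)*((-49 + 77)/(20 - 10) + 13) = -30*(28/10 + 13) = -30*(28*(⅒) + 13) = -30*(14/5 + 13) = -30*79/5 = -474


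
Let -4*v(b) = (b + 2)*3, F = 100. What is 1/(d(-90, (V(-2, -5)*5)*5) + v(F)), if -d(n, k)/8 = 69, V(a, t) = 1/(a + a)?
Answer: -2/1257 ≈ -0.0015911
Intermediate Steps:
V(a, t) = 1/(2*a)
d(n, k) = -552 (d(n, k) = -8*69 = -552)
v(b) = -3/2 - 3*b/4 (v(b) = -(b + 2)*3/4 = -(2 + b)*3/4 = -(6 + 3*b)/4 = -3/2 - 3*b/4)
1/(d(-90, (V(-2, -5)*5)*5) + v(F)) = 1/(-552 + (-3/2 - 3/4*100)) = 1/(-552 + (-3/2 - 75)) = 1/(-552 - 153/2) = 1/(-1257/2) = -2/1257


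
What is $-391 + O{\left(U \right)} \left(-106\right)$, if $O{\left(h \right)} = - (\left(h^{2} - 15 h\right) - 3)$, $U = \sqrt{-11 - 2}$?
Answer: $-2087 - 1590 i \sqrt{13} \approx -2087.0 - 5732.8 i$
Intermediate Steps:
$U = i \sqrt{13}$ ($U = \sqrt{-13} = i \sqrt{13} \approx 3.6056 i$)
$O{\left(h \right)} = 3 - h^{2} + 15 h$ ($O{\left(h \right)} = - (-3 + h^{2} - 15 h) = 3 - h^{2} + 15 h$)
$-391 + O{\left(U \right)} \left(-106\right) = -391 + \left(3 - \left(i \sqrt{13}\right)^{2} + 15 i \sqrt{13}\right) \left(-106\right) = -391 + \left(3 - -13 + 15 i \sqrt{13}\right) \left(-106\right) = -391 + \left(3 + 13 + 15 i \sqrt{13}\right) \left(-106\right) = -391 + \left(16 + 15 i \sqrt{13}\right) \left(-106\right) = -391 - \left(1696 + 1590 i \sqrt{13}\right) = -2087 - 1590 i \sqrt{13}$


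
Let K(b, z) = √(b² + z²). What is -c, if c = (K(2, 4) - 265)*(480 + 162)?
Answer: 170130 - 1284*√5 ≈ 1.6726e+5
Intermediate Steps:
c = -170130 + 1284*√5 (c = (√(2² + 4²) - 265)*(480 + 162) = (√(4 + 16) - 265)*642 = (√20 - 265)*642 = (2*√5 - 265)*642 = (-265 + 2*√5)*642 = -170130 + 1284*√5 ≈ -1.6726e+5)
-c = -(-170130 + 1284*√5) = 170130 - 1284*√5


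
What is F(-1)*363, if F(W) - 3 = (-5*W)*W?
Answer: -726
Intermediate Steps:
F(W) = 3 - 5*W² (F(W) = 3 + (-5*W)*W = 3 - 5*W²)
F(-1)*363 = (3 - 5*(-1)²)*363 = (3 - 5*1)*363 = (3 - 5)*363 = -2*363 = -726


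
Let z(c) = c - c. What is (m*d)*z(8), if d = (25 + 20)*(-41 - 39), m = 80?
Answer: 0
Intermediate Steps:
z(c) = 0
d = -3600 (d = 45*(-80) = -3600)
(m*d)*z(8) = (80*(-3600))*0 = -288000*0 = 0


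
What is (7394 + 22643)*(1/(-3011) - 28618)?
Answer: -2588252215563/3011 ≈ -8.5960e+8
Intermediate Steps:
(7394 + 22643)*(1/(-3011) - 28618) = 30037*(-1/3011 - 28618) = 30037*(-86168799/3011) = -2588252215563/3011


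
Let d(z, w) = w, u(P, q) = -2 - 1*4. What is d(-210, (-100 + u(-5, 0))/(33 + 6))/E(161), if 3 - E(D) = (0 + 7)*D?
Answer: 53/21918 ≈ 0.0024181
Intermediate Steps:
u(P, q) = -6 (u(P, q) = -2 - 4 = -6)
E(D) = 3 - 7*D (E(D) = 3 - (0 + 7)*D = 3 - 7*D)
d(-210, (-100 + u(-5, 0))/(33 + 6))/E(161) = ((-100 - 6)/(33 + 6))/(3 - 7*161) = (-106/39)/(3 - 1127) = -106*1/39/(-1124) = -106/39*(-1/1124) = 53/21918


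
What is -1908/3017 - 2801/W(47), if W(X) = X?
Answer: -8540293/141799 ≈ -60.228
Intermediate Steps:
-1908/3017 - 2801/W(47) = -1908/3017 - 2801/47 = -8540293/141799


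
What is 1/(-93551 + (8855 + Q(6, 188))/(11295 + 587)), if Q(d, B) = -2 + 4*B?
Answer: -11882/1111563377 ≈ -1.0689e-5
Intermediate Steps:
1/(-93551 + (8855 + Q(6, 188))/(11295 + 587)) = 1/(-93551 + (8855 + (-2 + 4*188))/(11295 + 587)) = 1/(-93551 + (8855 + (-2 + 752))/11882) = 1/(-93551 + (8855 + 750)*(1/11882)) = 1/(-93551 + 9605*(1/11882)) = 1/(-93551 + 9605/11882) = 1/(-1111563377/11882) = -11882/1111563377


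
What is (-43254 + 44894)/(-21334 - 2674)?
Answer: -205/3001 ≈ -0.068310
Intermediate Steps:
(-43254 + 44894)/(-21334 - 2674) = 1640/(-24008) = 1640*(-1/24008) = -205/3001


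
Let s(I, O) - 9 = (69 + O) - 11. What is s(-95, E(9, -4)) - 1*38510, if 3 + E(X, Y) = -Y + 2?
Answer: -38440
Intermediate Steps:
E(X, Y) = -1 - Y (E(X, Y) = -3 + (-Y + 2) = -3 + (2 - Y) = -1 - Y)
s(I, O) = 67 + O (s(I, O) = 9 + ((69 + O) - 11) = 9 + (58 + O) = 67 + O)
s(-95, E(9, -4)) - 1*38510 = (67 + (-1 - 1*(-4))) - 1*38510 = (67 + (-1 + 4)) - 38510 = (67 + 3) - 38510 = 70 - 38510 = -38440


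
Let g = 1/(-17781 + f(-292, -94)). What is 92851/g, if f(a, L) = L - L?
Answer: -1650983631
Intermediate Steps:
f(a, L) = 0
g = -1/17781 (g = 1/(-17781 + 0) = 1/(-17781) = -1/17781 ≈ -5.6240e-5)
92851/g = 92851/(-1/17781) = 92851*(-17781) = -1650983631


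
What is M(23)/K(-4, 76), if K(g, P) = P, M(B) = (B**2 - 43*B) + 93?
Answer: -367/76 ≈ -4.8289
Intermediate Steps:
M(B) = 93 + B**2 - 43*B
M(23)/K(-4, 76) = (93 + 23**2 - 43*23)/76 = (93 + 529 - 989)*(1/76) = -367*1/76 = -367/76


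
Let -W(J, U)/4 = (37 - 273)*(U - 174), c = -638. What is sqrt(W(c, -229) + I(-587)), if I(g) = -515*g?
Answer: I*sqrt(78127) ≈ 279.51*I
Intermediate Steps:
W(J, U) = -164256 + 944*U (W(J, U) = -4*(37 - 273)*(U - 174) = -(-944)*(-174 + U) = -4*(41064 - 236*U) = -164256 + 944*U)
sqrt(W(c, -229) + I(-587)) = sqrt((-164256 + 944*(-229)) - 515*(-587)) = sqrt((-164256 - 216176) + 302305) = sqrt(-380432 + 302305) = sqrt(-78127) = I*sqrt(78127)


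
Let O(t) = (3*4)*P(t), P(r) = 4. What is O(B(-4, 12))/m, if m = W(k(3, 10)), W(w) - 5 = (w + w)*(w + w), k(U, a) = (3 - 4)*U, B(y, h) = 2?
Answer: 48/41 ≈ 1.1707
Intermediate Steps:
k(U, a) = -U
W(w) = 5 + 4*w² (W(w) = 5 + (w + w)*(w + w) = 5 + (2*w)*(2*w) = 5 + 4*w²)
O(t) = 48 (O(t) = (3*4)*4 = 12*4 = 48)
m = 41 (m = 5 + 4*(-1*3)² = 5 + 4*(-3)² = 5 + 4*9 = 5 + 36 = 41)
O(B(-4, 12))/m = 48/41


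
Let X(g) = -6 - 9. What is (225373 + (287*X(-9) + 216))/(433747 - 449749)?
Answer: -15806/1143 ≈ -13.829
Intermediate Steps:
X(g) = -15
(225373 + (287*X(-9) + 216))/(433747 - 449749) = (225373 + (287*(-15) + 216))/(433747 - 449749) = (225373 + (-4305 + 216))/(-16002) = (225373 - 4089)*(-1/16002) = 221284*(-1/16002) = -15806/1143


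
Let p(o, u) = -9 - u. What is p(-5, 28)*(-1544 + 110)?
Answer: 53058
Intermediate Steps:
p(-5, 28)*(-1544 + 110) = (-9 - 1*28)*(-1544 + 110) = (-9 - 28)*(-1434) = -37*(-1434) = 53058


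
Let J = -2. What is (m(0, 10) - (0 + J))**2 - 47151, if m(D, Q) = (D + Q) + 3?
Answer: -46926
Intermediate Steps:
m(D, Q) = 3 + D + Q
(m(0, 10) - (0 + J))**2 - 47151 = ((3 + 0 + 10) - (0 - 2))**2 - 47151 = (13 - 1*(-2))**2 - 47151 = (13 + 2)**2 - 47151 = 15**2 - 47151 = 225 - 47151 = -46926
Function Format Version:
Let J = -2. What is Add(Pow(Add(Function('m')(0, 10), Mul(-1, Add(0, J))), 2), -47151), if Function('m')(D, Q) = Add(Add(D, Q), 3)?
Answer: -46926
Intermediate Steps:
Function('m')(D, Q) = Add(3, D, Q)
Add(Pow(Add(Function('m')(0, 10), Mul(-1, Add(0, J))), 2), -47151) = Add(Pow(Add(Add(3, 0, 10), Mul(-1, Add(0, -2))), 2), -47151) = Add(Pow(Add(13, Mul(-1, -2)), 2), -47151) = Add(Pow(Add(13, 2), 2), -47151) = Add(Pow(15, 2), -47151) = Add(225, -47151) = -46926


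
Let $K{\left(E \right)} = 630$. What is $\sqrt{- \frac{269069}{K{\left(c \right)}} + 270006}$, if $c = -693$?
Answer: $\frac{\sqrt{11888429770}}{210} \approx 519.21$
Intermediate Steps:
$\sqrt{- \frac{269069}{K{\left(c \right)}} + 270006} = \sqrt{- \frac{269069}{630} + 270006} = \sqrt{\frac{169834711}{630}} = \frac{\sqrt{11888429770}}{210}$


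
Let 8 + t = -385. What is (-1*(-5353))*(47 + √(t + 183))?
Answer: 251591 + 5353*I*√210 ≈ 2.5159e+5 + 77572.0*I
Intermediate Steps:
t = -393 (t = -8 - 385 = -393)
(-1*(-5353))*(47 + √(t + 183)) = (-1*(-5353))*(47 + √(-393 + 183)) = 5353*(47 + √(-210)) = 5353*(47 + I*√210) = 251591 + 5353*I*√210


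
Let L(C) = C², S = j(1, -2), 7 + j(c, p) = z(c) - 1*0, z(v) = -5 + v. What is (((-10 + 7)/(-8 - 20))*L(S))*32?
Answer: 2904/7 ≈ 414.86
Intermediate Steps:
j(c, p) = -12 + c (j(c, p) = -7 + ((-5 + c) - 1*0) = -7 + ((-5 + c) + 0) = -7 + (-5 + c) = -12 + c)
S = -11 (S = -12 + 1 = -11)
(((-10 + 7)/(-8 - 20))*L(S))*32 = (((-10 + 7)/(-8 - 20))*(-11)²)*32 = (-3/(-28)*121)*32 = (-3*(-1/28)*121)*32 = ((3/28)*121)*32 = (363/28)*32 = 2904/7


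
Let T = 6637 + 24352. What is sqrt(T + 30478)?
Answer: sqrt(61467) ≈ 247.93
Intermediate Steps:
T = 30989
sqrt(T + 30478) = sqrt(30989 + 30478) = sqrt(61467)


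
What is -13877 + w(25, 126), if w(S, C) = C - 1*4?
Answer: -13755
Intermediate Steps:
w(S, C) = -4 + C (w(S, C) = C - 4 = -4 + C)
-13877 + w(25, 126) = -13877 + (-4 + 126) = -13877 + 122 = -13755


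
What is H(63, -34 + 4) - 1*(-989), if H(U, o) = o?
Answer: 959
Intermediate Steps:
H(63, -34 + 4) - 1*(-989) = (-34 + 4) - 1*(-989) = -30 + 989 = 959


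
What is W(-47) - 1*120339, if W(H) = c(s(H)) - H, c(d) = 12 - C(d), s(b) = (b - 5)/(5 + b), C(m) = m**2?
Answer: -53044156/441 ≈ -1.2028e+5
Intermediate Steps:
s(b) = (-5 + b)/(5 + b)
c(d) = 12 - d**2
W(H) = 12 - H - (-5 + H)**2/(5 + H)**2 (W(H) = (12 - ((-5 + H)/(5 + H))**2) - H = (12 - (-5 + H)**2/(5 + H)**2) - H = 12 - H - (-5 + H)**2/(5 + H)**2)
W(-47) - 1*120339 = (12 - 1*(-47) - (-5 - 47)**2/(5 - 47)**2) - 1*120339 = (12 + 47 - 1*(-52)**2/(-42)**2) - 120339 = (12 + 47 - 1*2704*1/1764) - 120339 = (12 + 47 - 676/441) - 120339 = 25343/441 - 120339 = -53044156/441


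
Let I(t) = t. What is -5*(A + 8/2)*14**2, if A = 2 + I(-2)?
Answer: -3920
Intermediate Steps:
A = 0 (A = 2 - 2 = 0)
-5*(A + 8/2)*14**2 = -5*(0 + 8/2)*14**2 = -5*(0 + 8*(1/2))*196 = -5*(0 + 4)*196 = -5*4*196 = -20*196 = -3920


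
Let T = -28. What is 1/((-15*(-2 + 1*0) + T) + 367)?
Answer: 1/369 ≈ 0.0027100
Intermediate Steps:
1/((-15*(-2 + 1*0) + T) + 367) = 1/((-15*(-2 + 1*0) - 28) + 367) = 1/((-15*(-2 + 0) - 28) + 367) = 1/((-15*(-2) - 28) + 367) = 1/((30 - 28) + 367) = 1/(2 + 367) = 1/369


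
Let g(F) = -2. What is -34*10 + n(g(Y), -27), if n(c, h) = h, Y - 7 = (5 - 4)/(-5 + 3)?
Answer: -367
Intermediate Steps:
Y = 13/2 (Y = 7 + (5 - 4)/(-5 + 3) = 7 + 1/(-2) = 7 + 1*(-½) = 7 - ½ = 13/2 ≈ 6.5000)
-34*10 + n(g(Y), -27) = -34*10 - 27 = -340 - 27 = -367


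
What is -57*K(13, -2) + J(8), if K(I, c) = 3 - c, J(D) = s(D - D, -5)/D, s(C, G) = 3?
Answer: -2277/8 ≈ -284.63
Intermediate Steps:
J(D) = 3/D
-57*K(13, -2) + J(8) = -57*(3 - 1*(-2)) + 3/8 = -57*(3 + 2) + 3*(1/8) = -57*5 + 3/8 = -285 + 3/8 = -2277/8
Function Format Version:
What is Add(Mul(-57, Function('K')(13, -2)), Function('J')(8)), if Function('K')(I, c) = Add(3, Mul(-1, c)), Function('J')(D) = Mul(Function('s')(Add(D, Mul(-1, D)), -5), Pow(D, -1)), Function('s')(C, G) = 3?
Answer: Rational(-2277, 8) ≈ -284.63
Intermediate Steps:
Function('J')(D) = Mul(3, Pow(D, -1))
Add(Mul(-57, Function('K')(13, -2)), Function('J')(8)) = Add(Mul(-57, Add(3, Mul(-1, -2))), Mul(3, Pow(8, -1))) = Add(Mul(-57, Add(3, 2)), Mul(3, Rational(1, 8))) = Add(Mul(-57, 5), Rational(3, 8)) = Add(-285, Rational(3, 8)) = Rational(-2277, 8)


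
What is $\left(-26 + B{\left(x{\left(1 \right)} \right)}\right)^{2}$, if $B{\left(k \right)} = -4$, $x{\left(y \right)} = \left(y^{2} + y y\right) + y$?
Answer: $900$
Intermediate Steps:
$x{\left(y \right)} = y + 2 y^{2}$ ($x{\left(y \right)} = \left(y^{2} + y^{2}\right) + y = 2 y^{2} + y = y + 2 y^{2}$)
$\left(-26 + B{\left(x{\left(1 \right)} \right)}\right)^{2} = \left(-26 - 4\right)^{2} = \left(-30\right)^{2} = 900$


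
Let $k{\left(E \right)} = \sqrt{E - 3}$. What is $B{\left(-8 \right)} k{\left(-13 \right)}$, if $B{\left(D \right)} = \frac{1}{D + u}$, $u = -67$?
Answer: $- \frac{4 i}{75} \approx - 0.053333 i$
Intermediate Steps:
$B{\left(D \right)} = \frac{1}{-67 + D}$ ($B{\left(D \right)} = \frac{1}{D - 67} = \frac{1}{-67 + D}$)
$k{\left(E \right)} = \sqrt{-3 + E}$
$B{\left(-8 \right)} k{\left(-13 \right)} = \frac{\sqrt{-3 - 13}}{-67 - 8} = \frac{\sqrt{-16}}{-75} = - \frac{4 i}{75}$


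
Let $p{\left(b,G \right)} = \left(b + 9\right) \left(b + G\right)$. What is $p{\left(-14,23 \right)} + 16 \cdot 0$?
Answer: $-45$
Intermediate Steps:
$p{\left(b,G \right)} = \left(9 + b\right) \left(G + b\right)$
$p{\left(-14,23 \right)} + 16 \cdot 0 = \left(\left(-14\right)^{2} + 9 \cdot 23 + 9 \left(-14\right) + 23 \left(-14\right)\right) + 16 \cdot 0 = \left(196 + 207 - 126 - 322\right) + 0 = -45 + 0 = -45$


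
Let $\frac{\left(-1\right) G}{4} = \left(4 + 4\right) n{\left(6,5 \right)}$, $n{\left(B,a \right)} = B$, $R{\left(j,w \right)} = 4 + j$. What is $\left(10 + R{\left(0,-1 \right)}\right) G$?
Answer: $-2688$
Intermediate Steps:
$G = -192$ ($G = - 4 \left(4 + 4\right) 6 = - 4 \cdot 8 \cdot 6 = \left(-4\right) 48 = -192$)
$\left(10 + R{\left(0,-1 \right)}\right) G = \left(10 + \left(4 + 0\right)\right) \left(-192\right) = \left(10 + 4\right) \left(-192\right) = 14 \left(-192\right) = -2688$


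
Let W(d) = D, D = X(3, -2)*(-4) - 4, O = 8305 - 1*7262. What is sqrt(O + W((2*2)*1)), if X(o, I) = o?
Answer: sqrt(1027) ≈ 32.047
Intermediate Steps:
O = 1043 (O = 8305 - 7262 = 1043)
D = -16 (D = 3*(-4) - 4 = -12 - 4 = -16)
W(d) = -16
sqrt(O + W((2*2)*1)) = sqrt(1043 - 16) = sqrt(1027)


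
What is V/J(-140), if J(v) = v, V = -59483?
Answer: 59483/140 ≈ 424.88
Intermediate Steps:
V/J(-140) = -59483/(-140) = -59483*(-1/140) = 59483/140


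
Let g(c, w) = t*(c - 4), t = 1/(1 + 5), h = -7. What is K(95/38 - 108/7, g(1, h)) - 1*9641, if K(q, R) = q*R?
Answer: -269767/28 ≈ -9634.5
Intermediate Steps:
t = 1/6 ≈ 0.16667
g(c, w) = -2/3 + c/6 (g(c, w) = (c - 4)/6 = (-4 + c)/6 = -2/3 + c/6)
K(q, R) = R*q
K(95/38 - 108/7, g(1, h)) - 1*9641 = (-2/3 + (1/6)*1)*(95/38 - 108/7) - 1*9641 = (-2/3 + 1/6)*(95*(1/38) - 108*1/7) - 9641 = -(5/2 - 108/7)/2 - 9641 = -1/2*(-181/14) - 9641 = 181/28 - 9641 = -269767/28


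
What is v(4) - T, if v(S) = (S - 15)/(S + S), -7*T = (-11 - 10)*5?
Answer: -131/8 ≈ -16.375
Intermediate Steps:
T = 15 (T = -(-11 - 10)*5/7 = -(-3)*5 = -⅐*(-105) = 15)
v(S) = (-15 + S)/(2*S) (v(S) = (-15 + S)/((2*S)) = (-15 + S)*(1/(2*S)) = (-15 + S)/(2*S))
v(4) - T = (½)*(-15 + 4)/4 - 1*15 = (½)*(¼)*(-11) - 15 = -11/8 - 15 = -131/8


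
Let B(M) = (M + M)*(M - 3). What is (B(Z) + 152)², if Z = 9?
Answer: 67600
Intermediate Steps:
B(M) = 2*M*(-3 + M) (B(M) = (2*M)*(-3 + M) = 2*M*(-3 + M))
(B(Z) + 152)² = (2*9*(-3 + 9) + 152)² = (2*9*6 + 152)² = (108 + 152)² = 260² = 67600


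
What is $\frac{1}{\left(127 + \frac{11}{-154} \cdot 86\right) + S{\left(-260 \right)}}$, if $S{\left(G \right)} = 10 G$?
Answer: $- \frac{7}{17354} \approx -0.00040337$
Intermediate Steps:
$\frac{1}{\left(127 + \frac{11}{-154} \cdot 86\right) + S{\left(-260 \right)}} = \frac{1}{\left(127 + \frac{11}{-154} \cdot 86\right) + 10 \left(-260\right)} = \frac{1}{\left(127 + 11 \left(- \frac{1}{154}\right) 86\right) - 2600} = \frac{1}{\left(127 - \frac{43}{7}\right) - 2600} = \frac{1}{\frac{846}{7} - 2600} = \frac{1}{- \frac{17354}{7}} = - \frac{7}{17354}$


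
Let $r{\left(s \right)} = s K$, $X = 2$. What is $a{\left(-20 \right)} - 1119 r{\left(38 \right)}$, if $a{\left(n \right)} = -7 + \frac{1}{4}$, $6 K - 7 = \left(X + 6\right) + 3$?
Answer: $- \frac{510291}{4} \approx -1.2757 \cdot 10^{5}$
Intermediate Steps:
$K = 3$ ($K = \frac{7}{6} + \frac{\left(2 + 6\right) + 3}{6} = \frac{7}{6} + \frac{8 + 3}{6} = \frac{7}{6} + \frac{1}{6} \cdot 11 = \frac{7}{6} + \frac{11}{6} = 3$)
$r{\left(s \right)} = 3 s$ ($r{\left(s \right)} = s 3 = 3 s$)
$a{\left(n \right)} = - \frac{27}{4}$ ($a{\left(n \right)} = -7 + \frac{1}{4} = - \frac{27}{4}$)
$a{\left(-20 \right)} - 1119 r{\left(38 \right)} = - \frac{27}{4} - 1119 \cdot 3 \cdot 38 = - \frac{27}{4} - 127566 = - \frac{510291}{4}$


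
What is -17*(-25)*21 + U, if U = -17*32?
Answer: 8381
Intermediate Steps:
U = -544
-17*(-25)*21 + U = -17*(-25)*21 - 544 = 425*21 - 544 = 8925 - 544 = 8381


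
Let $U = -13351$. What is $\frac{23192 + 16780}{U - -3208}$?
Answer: $- \frac{13324}{3381} \approx -3.9408$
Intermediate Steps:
$\frac{23192 + 16780}{U - -3208} = \frac{23192 + 16780}{-13351 - -3208} = \frac{39972}{-13351 + 3208} = \frac{39972}{-10143} = 39972 \left(- \frac{1}{10143}\right) = - \frac{13324}{3381}$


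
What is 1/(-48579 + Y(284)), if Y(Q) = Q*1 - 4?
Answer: -1/48299 ≈ -2.0704e-5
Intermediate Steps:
Y(Q) = -4 + Q (Y(Q) = Q - 4 = -4 + Q)
1/(-48579 + Y(284)) = 1/(-48579 + (-4 + 284)) = 1/(-48579 + 280) = 1/(-48299) = -1/48299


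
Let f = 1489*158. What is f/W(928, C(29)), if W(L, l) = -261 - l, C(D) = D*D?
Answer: -117631/551 ≈ -213.49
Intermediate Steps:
C(D) = D²
f = 235262
f/W(928, C(29)) = 235262/(-261 - 1*29²) = 235262/(-261 - 1*841) = 235262/(-261 - 841) = 235262/(-1102) = 235262*(-1/1102) = -117631/551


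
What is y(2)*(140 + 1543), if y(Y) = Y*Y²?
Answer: 13464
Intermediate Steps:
y(Y) = Y³
y(2)*(140 + 1543) = 2³*(140 + 1543) = 8*1683 = 13464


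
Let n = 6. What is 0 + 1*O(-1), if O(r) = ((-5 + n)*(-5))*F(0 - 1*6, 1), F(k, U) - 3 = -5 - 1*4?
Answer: 30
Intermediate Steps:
F(k, U) = -6 (F(k, U) = 3 + (-5 - 1*4) = 3 + (-5 - 4) = 3 - 9 = -6)
O(r) = 30 (O(r) = ((-5 + 6)*(-5))*(-6) = (1*(-5))*(-6) = -5*(-6) = 30)
0 + 1*O(-1) = 0 + 1*30 = 0 + 30 = 30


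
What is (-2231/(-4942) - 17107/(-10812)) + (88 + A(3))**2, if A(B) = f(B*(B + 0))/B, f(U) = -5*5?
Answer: 508853148113/80149356 ≈ 6348.8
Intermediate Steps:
f(U) = -25
A(B) = -25/B
(-2231/(-4942) - 17107/(-10812)) + (88 + A(3))**2 = (-2231/(-4942) - 17107/(-10812)) + (88 - 25/3)**2 = (-2231*(-1/4942) - 17107*(-1/10812)) + (88 - 25*1/3)**2 = (2231/4942 + 17107/10812) + (88 - 25/3)**2 = 54332183/26716452 + (239/3)**2 = 54332183/26716452 + 57121/9 = 508853148113/80149356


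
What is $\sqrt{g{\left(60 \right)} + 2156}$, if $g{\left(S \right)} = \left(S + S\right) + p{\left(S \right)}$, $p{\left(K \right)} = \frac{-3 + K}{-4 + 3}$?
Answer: $\sqrt{2219} \approx 47.106$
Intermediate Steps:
$p{\left(K \right)} = 3 - K$ ($p{\left(K \right)} = \frac{-3 + K}{-1} = \left(-3 + K\right) \left(-1\right) = 3 - K$)
$g{\left(S \right)} = 3 + S$ ($g{\left(S \right)} = \left(S + S\right) - \left(-3 + S\right) = 2 S - \left(-3 + S\right) = 3 + S$)
$\sqrt{g{\left(60 \right)} + 2156} = \sqrt{\left(3 + 60\right) + 2156} = \sqrt{63 + 2156} = \sqrt{2219}$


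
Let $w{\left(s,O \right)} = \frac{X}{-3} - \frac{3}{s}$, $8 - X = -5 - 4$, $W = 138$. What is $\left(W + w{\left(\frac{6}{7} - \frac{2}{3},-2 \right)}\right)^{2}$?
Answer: $\frac{1957201}{144} \approx 13592.0$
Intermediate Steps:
$X = 17$ ($X = 8 - \left(-5 - 4\right) = 8 - -9 = 8 + 9 = 17$)
$w{\left(s,O \right)} = - \frac{17}{3} - \frac{3}{s}$ ($w{\left(s,O \right)} = \frac{17}{-3} - \frac{3}{s} = 17 \left(- \frac{1}{3}\right) - \frac{3}{s} = - \frac{17}{3} - \frac{3}{s}$)
$\left(W + w{\left(\frac{6}{7} - \frac{2}{3},-2 \right)}\right)^{2} = \left(138 - \left(\frac{17}{3} + \frac{3}{\frac{6}{7} - \frac{2}{3}}\right)\right)^{2} = \left(138 - \left(\frac{17}{3} + \frac{3}{\frac{4}{21}}\right)\right)^{2} = \left(138 - \frac{257}{12}\right)^{2} = \left(\frac{1399}{12}\right)^{2} = \frac{1957201}{144}$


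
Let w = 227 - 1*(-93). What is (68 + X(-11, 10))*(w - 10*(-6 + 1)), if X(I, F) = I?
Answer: 21090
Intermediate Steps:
w = 320 (w = 227 + 93 = 320)
(68 + X(-11, 10))*(w - 10*(-6 + 1)) = (68 - 11)*(320 - 10*(-6 + 1)) = 57*(320 - 10*(-5)) = 57*(320 + 50) = 57*370 = 21090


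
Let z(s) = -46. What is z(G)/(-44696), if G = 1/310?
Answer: 23/22348 ≈ 0.0010292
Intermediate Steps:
G = 1/310 ≈ 0.0032258
z(G)/(-44696) = -46/(-44696) = -46*(-1/44696) = 23/22348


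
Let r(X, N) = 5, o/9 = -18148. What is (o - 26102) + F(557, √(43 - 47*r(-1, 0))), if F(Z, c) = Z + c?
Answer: -188877 + 8*I*√3 ≈ -1.8888e+5 + 13.856*I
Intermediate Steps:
o = -163332 (o = 9*(-18148) = -163332)
(o - 26102) + F(557, √(43 - 47*r(-1, 0))) = (-163332 - 26102) + (557 + √(43 - 47*5)) = -189434 + (557 + √(43 - 235)) = -189434 + (557 + √(-192)) = -189434 + (557 + 8*I*√3) = -188877 + 8*I*√3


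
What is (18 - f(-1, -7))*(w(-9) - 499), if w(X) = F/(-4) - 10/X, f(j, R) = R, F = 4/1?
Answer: -112250/9 ≈ -12472.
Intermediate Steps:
F = 4 (F = 4*1 = 4)
w(X) = -1 - 10/X (w(X) = 4/(-4) - 10/X = 4*(-¼) - 10/X = -1 - 10/X)
(18 - f(-1, -7))*(w(-9) - 499) = (18 - 1*(-7))*((-10 - 1*(-9))/(-9) - 499) = (18 + 7)*(-(-10 + 9)/9 - 499) = 25*(-⅑*(-1) - 499) = 25*(⅑ - 499) = 25*(-4490/9) = -112250/9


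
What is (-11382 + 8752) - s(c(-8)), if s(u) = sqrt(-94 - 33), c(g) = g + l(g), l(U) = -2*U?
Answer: -2630 - I*sqrt(127) ≈ -2630.0 - 11.269*I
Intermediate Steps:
c(g) = -g (c(g) = g - 2*g = -g)
s(u) = I*sqrt(127) (s(u) = sqrt(-127) = I*sqrt(127))
(-11382 + 8752) - s(c(-8)) = (-11382 + 8752) - I*sqrt(127) = -2630 - I*sqrt(127)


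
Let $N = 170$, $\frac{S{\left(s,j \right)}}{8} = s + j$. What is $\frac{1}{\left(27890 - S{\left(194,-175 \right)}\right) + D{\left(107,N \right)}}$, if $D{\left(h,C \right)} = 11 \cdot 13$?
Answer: $\frac{1}{27881} \approx 3.5867 \cdot 10^{-5}$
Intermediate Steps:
$S{\left(s,j \right)} = 8 j + 8 s$ ($S{\left(s,j \right)} = 8 \left(s + j\right) = 8 \left(j + s\right) = 8 j + 8 s$)
$D{\left(h,C \right)} = 143$
$\frac{1}{\left(27890 - S{\left(194,-175 \right)}\right) + D{\left(107,N \right)}} = \frac{1}{\left(27890 - \left(8 \left(-175\right) + 8 \cdot 194\right)\right) + 143} = \frac{1}{\left(27890 - \left(-1400 + 1552\right)\right) + 143} = \frac{1}{\left(27890 - 152\right) + 143} = \frac{1}{27738 + 143} = \frac{1}{27881}$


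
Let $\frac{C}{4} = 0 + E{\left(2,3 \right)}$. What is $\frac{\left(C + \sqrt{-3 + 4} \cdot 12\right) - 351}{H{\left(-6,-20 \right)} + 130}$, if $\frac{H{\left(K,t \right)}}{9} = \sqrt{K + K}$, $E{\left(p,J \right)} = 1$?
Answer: $- \frac{21775}{8936} + \frac{3015 i \sqrt{3}}{8936} \approx -2.4368 + 0.58439 i$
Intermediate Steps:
$C = 4$ ($C = 4 \left(0 + 1\right) = 4 \cdot 1 = 4$)
$H{\left(K,t \right)} = 9 \sqrt{2} \sqrt{K}$ ($H{\left(K,t \right)} = 9 \sqrt{K + K} = 9 \sqrt{2 K} = 9 \sqrt{2} \sqrt{K}$)
$\frac{\left(C + \sqrt{-3 + 4} \cdot 12\right) - 351}{H{\left(-6,-20 \right)} + 130} = \frac{\left(4 + \sqrt{-3 + 4} \cdot 12\right) - 351}{9 \sqrt{2} \sqrt{-6} + 130} = \frac{\left(4 + \sqrt{1} \cdot 12\right) - 351}{9 \sqrt{2} i \sqrt{6} + 130} = \frac{\left(4 + 1 \cdot 12\right) - 351}{18 i \sqrt{3} + 130} = \frac{\left(4 + 12\right) - 351}{130 + 18 i \sqrt{3}} = \frac{16 - 351}{130 + 18 i \sqrt{3}} = - \frac{335}{130 + 18 i \sqrt{3}}$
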